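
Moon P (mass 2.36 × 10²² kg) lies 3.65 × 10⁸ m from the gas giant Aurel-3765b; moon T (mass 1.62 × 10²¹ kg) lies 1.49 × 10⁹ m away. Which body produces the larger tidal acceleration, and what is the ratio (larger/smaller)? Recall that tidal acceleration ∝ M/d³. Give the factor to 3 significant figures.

Compare M/d³ for the two perturbers:
Moon P: (2.36 × 10²²) / (3.65 × 10⁸)³ = 4.853 × 10⁻⁴
Moon T: (1.62 × 10²¹) / (1.49 × 10⁹)³ = 4.897 × 10⁻⁷
Ratio (larger/smaller) = 991

Moon P, by a factor of ≈ 991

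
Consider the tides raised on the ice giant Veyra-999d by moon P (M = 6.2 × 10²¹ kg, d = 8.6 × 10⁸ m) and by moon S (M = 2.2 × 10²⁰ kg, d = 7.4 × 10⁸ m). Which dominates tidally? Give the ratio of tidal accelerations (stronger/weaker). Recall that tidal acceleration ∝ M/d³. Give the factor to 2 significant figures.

Moon P, by a factor of ≈ 18

Compare M/d³ for the two perturbers:
Moon P: (6.2 × 10²¹) / (8.6 × 10⁸)³ = 9.748 × 10⁻⁶
Moon S: (2.2 × 10²⁰) / (7.4 × 10⁸)³ = 5.429 × 10⁻⁷
Ratio (larger/smaller) = 18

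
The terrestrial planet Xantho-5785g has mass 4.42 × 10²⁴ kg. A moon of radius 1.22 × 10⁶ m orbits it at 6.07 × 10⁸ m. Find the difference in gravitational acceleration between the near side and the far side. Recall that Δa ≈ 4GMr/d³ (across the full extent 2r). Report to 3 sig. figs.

6.44 × 10⁻⁶ m/s²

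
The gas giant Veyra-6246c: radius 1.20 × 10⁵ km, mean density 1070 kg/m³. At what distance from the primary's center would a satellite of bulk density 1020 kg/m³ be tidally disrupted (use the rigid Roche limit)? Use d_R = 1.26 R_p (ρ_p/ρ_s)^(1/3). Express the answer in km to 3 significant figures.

d_R = 1.26 × 1.20 × 10⁵ km × (1070/1020)^(1/3)
    = 1.54 × 10⁵ km

1.54 × 10⁵ km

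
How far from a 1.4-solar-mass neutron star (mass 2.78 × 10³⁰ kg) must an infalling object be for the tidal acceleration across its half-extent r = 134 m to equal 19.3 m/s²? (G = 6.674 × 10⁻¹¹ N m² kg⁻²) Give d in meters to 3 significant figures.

2GMr/d³ = a_tidal  ⇒  d = (2GMr / a_tidal)^(1/3)
d = (2 × 6.674×10⁻¹¹ × (2.78 × 10³⁰) × (134) / (19.3))^(1/3)
  = 1.37 × 10⁷ m

1.37 × 10⁷ m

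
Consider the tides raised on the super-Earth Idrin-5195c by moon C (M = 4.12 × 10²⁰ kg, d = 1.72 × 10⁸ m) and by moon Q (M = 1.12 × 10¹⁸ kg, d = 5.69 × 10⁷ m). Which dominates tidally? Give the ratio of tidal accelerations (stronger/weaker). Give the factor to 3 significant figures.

Moon C, by a factor of ≈ 13.3

The tide-raising term goes as M/d³ (the gradient of a 1/d² field).
Moon C: (4.12 × 10²⁰) / (1.72 × 10⁸)³ = 8.097 × 10⁻⁵
Moon Q: (1.12 × 10¹⁸) / (5.69 × 10⁷)³ = 6.080 × 10⁻⁶
Ratio (larger/smaller) = 13.3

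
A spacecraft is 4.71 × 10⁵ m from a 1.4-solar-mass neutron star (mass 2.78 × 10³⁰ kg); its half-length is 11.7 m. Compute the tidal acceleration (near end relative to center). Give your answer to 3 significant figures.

4.16 × 10⁴ m/s²

The tidal stretch is the gradient of GM/d² times the body's extent r, hence the 1/d³ dependence.
Δa = 2GMr/d³
   = 2 × (6.674 × 10⁻¹¹) × (2.78 × 10³⁰) × (11.7) / (4.71 × 10⁵)³
   = 4.16 × 10⁴ m/s²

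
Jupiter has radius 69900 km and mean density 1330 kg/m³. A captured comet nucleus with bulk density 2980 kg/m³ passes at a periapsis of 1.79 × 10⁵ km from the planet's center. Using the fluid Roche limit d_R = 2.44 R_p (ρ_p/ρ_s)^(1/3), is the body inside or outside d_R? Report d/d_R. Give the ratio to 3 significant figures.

d_R = 2.44 × (69900 km) × (1330/2980)^(1/3) = 1.303 × 10⁵ km
d/d_R = (1.79 × 10⁵) / (1.303 × 10⁵) = 1.37
Since d/d_R > 1, the body is outside the Roche limit.

outside; d/d_R ≈ 1.37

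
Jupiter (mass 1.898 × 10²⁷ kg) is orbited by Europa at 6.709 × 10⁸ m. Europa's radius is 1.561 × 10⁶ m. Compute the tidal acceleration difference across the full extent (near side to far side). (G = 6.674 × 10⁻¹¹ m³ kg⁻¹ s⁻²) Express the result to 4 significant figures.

2.619 × 10⁻³ m/s²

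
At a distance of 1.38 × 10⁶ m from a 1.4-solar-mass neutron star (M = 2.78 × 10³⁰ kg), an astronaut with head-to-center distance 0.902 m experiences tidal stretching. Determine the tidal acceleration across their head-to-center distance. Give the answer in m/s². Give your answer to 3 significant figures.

a_tidal = 2GMr/d³
        = 2 × (6.674 × 10⁻¹¹) × (2.78 × 10³⁰) × (0.902) / (1.38 × 10⁶)³
        = 1.27 × 10² m/s²

1.27 × 10² m/s²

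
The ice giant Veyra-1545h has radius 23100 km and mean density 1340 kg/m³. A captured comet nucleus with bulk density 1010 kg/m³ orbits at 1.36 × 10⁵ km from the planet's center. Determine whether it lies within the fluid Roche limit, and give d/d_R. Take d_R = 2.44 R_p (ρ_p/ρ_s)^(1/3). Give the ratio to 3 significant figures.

d_R = 2.44 × (23100 km) × (1340/1010)^(1/3) = 61930 km
d/d_R = (1.36 × 10⁵) / (61930) = 2.20
Since d/d_R > 1, the body is outside the Roche limit.

outside; d/d_R ≈ 2.20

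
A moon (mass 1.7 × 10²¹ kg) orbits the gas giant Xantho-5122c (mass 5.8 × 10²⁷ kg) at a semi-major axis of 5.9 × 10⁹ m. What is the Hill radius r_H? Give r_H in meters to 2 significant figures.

2.7 × 10⁷ m

r_H ≈ a (m/3M)^(1/3)
    = (5.9 × 10⁹) × (1.7 × 10²¹ / (3 × 5.8 × 10²⁷))^(1/3)
    = 2.7 × 10⁷ m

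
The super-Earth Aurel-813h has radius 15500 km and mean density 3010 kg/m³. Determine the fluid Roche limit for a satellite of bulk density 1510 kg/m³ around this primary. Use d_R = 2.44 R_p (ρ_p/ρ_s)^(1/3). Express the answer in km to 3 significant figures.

d_R = 2.44 × 15500 km × (3010/1510)^(1/3)
    = 47600 km

47600 km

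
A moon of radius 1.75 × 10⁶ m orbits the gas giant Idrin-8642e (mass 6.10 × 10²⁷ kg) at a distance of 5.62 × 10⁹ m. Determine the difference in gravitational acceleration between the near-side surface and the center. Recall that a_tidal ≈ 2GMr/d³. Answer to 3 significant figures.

Δg = 2GMr/d³
   = 2 × (6.674 × 10⁻¹¹) × (6.10 × 10²⁷) × (1.75 × 10⁶) / (5.62 × 10⁹)³
   = 8.03 × 10⁻⁶ m/s²

8.03 × 10⁻⁶ m/s²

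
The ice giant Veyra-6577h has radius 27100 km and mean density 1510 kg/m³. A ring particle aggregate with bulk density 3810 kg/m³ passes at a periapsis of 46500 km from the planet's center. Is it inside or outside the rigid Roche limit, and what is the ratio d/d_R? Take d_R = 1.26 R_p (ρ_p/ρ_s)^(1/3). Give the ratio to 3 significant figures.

outside; d/d_R ≈ 1.85

d_R = 1.26 × (27100 km) × (1510/3810)^(1/3) = 25080 km
d/d_R = (46500) / (25080) = 1.85
Since d/d_R > 1, the body is outside the Roche limit.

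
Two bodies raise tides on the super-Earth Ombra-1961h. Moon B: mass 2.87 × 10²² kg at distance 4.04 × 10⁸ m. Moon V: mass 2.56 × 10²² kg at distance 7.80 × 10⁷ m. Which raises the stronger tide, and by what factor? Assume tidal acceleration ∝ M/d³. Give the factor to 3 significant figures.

Moon V, by a factor of ≈ 124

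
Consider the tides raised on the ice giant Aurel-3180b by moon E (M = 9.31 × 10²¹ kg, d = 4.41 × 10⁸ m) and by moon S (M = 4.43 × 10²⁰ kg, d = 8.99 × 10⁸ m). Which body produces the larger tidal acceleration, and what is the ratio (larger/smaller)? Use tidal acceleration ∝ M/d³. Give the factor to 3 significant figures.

Moon E, by a factor of ≈ 178

Tidal acceleration ∝ M/d³, so compare M/d³ for each.
Moon E: (9.31 × 10²¹) / (4.41 × 10⁸)³ = 1.086 × 10⁻⁴
Moon S: (4.43 × 10²⁰) / (8.99 × 10⁸)³ = 6.097 × 10⁻⁷
Ratio (larger/smaller) = 178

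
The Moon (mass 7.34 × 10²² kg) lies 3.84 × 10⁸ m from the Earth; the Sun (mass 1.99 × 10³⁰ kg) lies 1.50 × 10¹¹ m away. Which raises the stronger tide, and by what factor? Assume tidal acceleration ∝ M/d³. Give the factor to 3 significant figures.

The tide-raising term goes as M/d³ (the gradient of a 1/d² field).
The Moon: (7.34 × 10²²) / (3.84 × 10⁸)³ = 1.296 × 10⁻³
The Sun: (1.99 × 10³⁰) / (1.50 × 10¹¹)³ = 5.896 × 10⁻⁴
Ratio (larger/smaller) = 2.20

The Moon, by a factor of ≈ 2.20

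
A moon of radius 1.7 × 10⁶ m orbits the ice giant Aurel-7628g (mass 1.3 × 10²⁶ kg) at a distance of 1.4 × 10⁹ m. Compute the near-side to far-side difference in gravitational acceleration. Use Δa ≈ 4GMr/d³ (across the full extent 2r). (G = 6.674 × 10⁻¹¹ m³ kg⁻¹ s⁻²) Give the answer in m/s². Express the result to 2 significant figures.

2.2 × 10⁻⁵ m/s²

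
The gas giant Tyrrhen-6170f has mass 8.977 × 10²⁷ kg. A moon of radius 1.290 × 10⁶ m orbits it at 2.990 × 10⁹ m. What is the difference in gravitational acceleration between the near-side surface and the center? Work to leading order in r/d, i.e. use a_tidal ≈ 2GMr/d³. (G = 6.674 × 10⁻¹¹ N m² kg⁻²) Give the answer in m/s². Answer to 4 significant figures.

5.783 × 10⁻⁵ m/s²

Δa = 2GMr/d³
   = 2 × (6.674 × 10⁻¹¹) × (8.977 × 10²⁷) × (1.290 × 10⁶) / (2.990 × 10⁹)³
   = 5.783 × 10⁻⁵ m/s²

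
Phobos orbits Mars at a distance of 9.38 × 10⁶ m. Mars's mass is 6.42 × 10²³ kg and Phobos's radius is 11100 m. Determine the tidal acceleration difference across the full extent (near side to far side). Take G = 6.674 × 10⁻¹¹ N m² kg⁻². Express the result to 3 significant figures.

2.31 × 10⁻³ m/s²

Near-to-far spans 2r, so the tidal difference is twice the near-to-center value: 4GMr/d³.
Δa = 4GMr/d³
   = 4 × (6.674 × 10⁻¹¹) × (6.42 × 10²³) × (11100) / (9.38 × 10⁶)³
   = 2.31 × 10⁻³ m/s²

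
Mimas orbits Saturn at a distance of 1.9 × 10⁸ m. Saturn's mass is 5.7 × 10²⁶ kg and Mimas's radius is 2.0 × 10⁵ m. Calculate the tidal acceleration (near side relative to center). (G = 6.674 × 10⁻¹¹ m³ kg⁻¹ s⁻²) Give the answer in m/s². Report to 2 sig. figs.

2.2 × 10⁻³ m/s²

The tidal stretch is the gradient of GM/d² times the body's extent r, hence the 1/d³ dependence.
a_tidal = 2GMr/d³
        = 2 × (6.674 × 10⁻¹¹) × (5.7 × 10²⁶) × (2.0 × 10⁵) / (1.9 × 10⁸)³
        = 2.2 × 10⁻³ m/s²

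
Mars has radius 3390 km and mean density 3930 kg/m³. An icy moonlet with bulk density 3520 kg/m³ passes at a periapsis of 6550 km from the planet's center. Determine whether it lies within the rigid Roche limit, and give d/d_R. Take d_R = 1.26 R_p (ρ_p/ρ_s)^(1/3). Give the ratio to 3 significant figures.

d_R = 1.26 × (3390 km) × (3930/3520)^(1/3) = 4431 km
d/d_R = (6550) / (4431) = 1.48
Since d/d_R > 1, the body is outside the Roche limit.

outside; d/d_R ≈ 1.48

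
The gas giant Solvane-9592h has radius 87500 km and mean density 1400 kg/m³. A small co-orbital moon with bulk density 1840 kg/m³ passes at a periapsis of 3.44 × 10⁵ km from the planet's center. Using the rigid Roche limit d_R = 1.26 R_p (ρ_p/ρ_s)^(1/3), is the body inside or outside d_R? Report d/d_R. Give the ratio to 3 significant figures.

outside; d/d_R ≈ 3.42

d_R = 1.26 × (87500 km) × (1400/1840)^(1/3) = 1.007 × 10⁵ km
d/d_R = (3.44 × 10⁵) / (1.007 × 10⁵) = 3.42
Since d/d_R > 1, the body is outside the Roche limit.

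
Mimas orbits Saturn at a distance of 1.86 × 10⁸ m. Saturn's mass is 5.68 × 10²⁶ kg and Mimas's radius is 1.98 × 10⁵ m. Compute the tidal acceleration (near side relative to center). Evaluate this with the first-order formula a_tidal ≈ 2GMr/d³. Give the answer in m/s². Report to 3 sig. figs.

Differencing GM/(d−r)² and GM/d² to first order in r/d gives 2GMr/d³.
Δa = 2GMr/d³
   = 2 × (6.674 × 10⁻¹¹) × (5.68 × 10²⁶) × (1.98 × 10⁵) / (1.86 × 10⁸)³
   = 2.33 × 10⁻³ m/s²

2.33 × 10⁻³ m/s²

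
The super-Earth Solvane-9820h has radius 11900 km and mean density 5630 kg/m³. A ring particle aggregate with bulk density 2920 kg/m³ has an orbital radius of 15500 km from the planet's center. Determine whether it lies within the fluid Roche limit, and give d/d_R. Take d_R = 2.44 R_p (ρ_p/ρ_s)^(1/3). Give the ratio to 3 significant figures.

d_R = 2.44 × (11900 km) × (5630/2920)^(1/3) = 36140 km
d/d_R = (15500) / (36140) = 0.429
Since d/d_R < 1, the body is inside the Roche limit.

inside; d/d_R ≈ 0.429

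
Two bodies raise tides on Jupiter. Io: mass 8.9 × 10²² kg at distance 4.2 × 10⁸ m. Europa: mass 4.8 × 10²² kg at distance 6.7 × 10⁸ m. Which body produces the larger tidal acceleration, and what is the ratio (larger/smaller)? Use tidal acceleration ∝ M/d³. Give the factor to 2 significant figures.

Io, by a factor of ≈ 7.5

The tide-raising term goes as M/d³ (the gradient of a 1/d² field).
Io: (8.9 × 10²²) / (4.2 × 10⁸)³ = 1.201 × 10⁻³
Europa: (4.8 × 10²²) / (6.7 × 10⁸)³ = 1.596 × 10⁻⁴
Ratio (larger/smaller) = 7.5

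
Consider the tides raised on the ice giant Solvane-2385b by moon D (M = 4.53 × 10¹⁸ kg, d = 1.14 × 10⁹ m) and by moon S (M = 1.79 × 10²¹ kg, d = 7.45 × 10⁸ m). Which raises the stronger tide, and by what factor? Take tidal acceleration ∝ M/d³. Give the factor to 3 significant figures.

Moon S, by a factor of ≈ 1420

Tidal acceleration ∝ M/d³, so compare M/d³ for each.
Moon D: (4.53 × 10¹⁸) / (1.14 × 10⁹)³ = 3.058 × 10⁻⁹
Moon S: (1.79 × 10²¹) / (7.45 × 10⁸)³ = 4.329 × 10⁻⁶
Ratio (larger/smaller) = 1420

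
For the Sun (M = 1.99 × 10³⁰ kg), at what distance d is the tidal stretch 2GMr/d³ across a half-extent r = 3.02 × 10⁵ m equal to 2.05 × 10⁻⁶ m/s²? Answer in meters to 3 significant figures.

3.40 × 10¹⁰ m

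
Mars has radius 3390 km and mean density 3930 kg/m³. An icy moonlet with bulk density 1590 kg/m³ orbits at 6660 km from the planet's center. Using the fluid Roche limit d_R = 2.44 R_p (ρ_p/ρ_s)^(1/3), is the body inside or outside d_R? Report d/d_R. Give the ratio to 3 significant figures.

d_R = 2.44 × (3390 km) × (3930/1590)^(1/3) = 11180 km
d/d_R = (6660) / (11180) = 0.596
Since d/d_R < 1, the body is inside the Roche limit.

inside; d/d_R ≈ 0.596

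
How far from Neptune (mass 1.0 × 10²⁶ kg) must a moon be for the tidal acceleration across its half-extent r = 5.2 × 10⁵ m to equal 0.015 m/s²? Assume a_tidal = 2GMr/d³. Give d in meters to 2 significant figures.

7.7 × 10⁷ m

2GMr/d³ = a_tidal  ⇒  d = (2GMr / a_tidal)^(1/3)
d = (2 × 6.674×10⁻¹¹ × (1.0 × 10²⁶) × (5.2 × 10⁵) / (0.015))^(1/3)
  = 7.7 × 10⁷ m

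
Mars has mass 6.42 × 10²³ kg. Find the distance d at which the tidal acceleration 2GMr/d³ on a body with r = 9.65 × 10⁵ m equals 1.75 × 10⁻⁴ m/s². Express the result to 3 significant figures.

2GMr/d³ = a_tidal  ⇒  d = (2GMr / a_tidal)^(1/3)
d = (2 × 6.674×10⁻¹¹ × (6.42 × 10²³) × (9.65 × 10⁵) / (1.75 × 10⁻⁴))^(1/3)
  = 7.79 × 10⁷ m

7.79 × 10⁷ m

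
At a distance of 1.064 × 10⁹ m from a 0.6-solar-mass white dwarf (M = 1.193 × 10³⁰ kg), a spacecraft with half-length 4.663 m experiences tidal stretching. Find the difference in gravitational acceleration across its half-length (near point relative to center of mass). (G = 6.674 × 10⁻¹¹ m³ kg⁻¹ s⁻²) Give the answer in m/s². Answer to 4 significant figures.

6.164 × 10⁻⁷ m/s²

Δa = 2GMr/d³
   = 2 × (6.674 × 10⁻¹¹) × (1.193 × 10³⁰) × (4.663) / (1.064 × 10⁹)³
   = 6.164 × 10⁻⁷ m/s²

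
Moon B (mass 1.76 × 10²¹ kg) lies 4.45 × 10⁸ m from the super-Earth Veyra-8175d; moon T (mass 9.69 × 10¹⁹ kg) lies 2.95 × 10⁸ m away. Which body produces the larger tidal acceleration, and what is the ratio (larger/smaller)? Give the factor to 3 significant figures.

Compare M/d³ for the two perturbers:
Moon B: (1.76 × 10²¹) / (4.45 × 10⁸)³ = 1.997 × 10⁻⁵
Moon T: (9.69 × 10¹⁹) / (2.95 × 10⁸)³ = 3.774 × 10⁻⁶
Ratio (larger/smaller) = 5.29

Moon B, by a factor of ≈ 5.29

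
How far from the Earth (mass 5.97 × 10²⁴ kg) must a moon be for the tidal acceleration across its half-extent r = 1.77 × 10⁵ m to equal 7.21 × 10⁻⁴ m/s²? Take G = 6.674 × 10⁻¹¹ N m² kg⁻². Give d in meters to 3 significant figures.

2GMr/d³ = a_tidal  ⇒  d = (2GMr / a_tidal)^(1/3)
d = (2 × 6.674×10⁻¹¹ × (5.97 × 10²⁴) × (1.77 × 10⁵) / (7.21 × 10⁻⁴))^(1/3)
  = 5.81 × 10⁷ m

5.81 × 10⁷ m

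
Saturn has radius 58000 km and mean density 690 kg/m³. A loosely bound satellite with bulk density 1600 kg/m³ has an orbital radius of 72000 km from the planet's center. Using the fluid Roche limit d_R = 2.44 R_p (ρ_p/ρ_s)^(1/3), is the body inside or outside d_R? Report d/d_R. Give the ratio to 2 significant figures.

inside; d/d_R ≈ 0.67

d_R = 2.44 × (58000 km) × (690/1600)^(1/3) = 1.069 × 10⁵ km
d/d_R = (72000) / (1.069 × 10⁵) = 0.67
Since d/d_R < 1, the body is inside the Roche limit.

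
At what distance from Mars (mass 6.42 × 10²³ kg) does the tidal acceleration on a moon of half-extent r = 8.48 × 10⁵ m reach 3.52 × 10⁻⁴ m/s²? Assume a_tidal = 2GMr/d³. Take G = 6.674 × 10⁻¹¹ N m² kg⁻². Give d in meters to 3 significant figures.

2GMr/d³ = a_tidal  ⇒  d = (2GMr / a_tidal)^(1/3)
d = (2 × 6.674×10⁻¹¹ × (6.42 × 10²³) × (8.48 × 10⁵) / (3.52 × 10⁻⁴))^(1/3)
  = 5.91 × 10⁷ m

5.91 × 10⁷ m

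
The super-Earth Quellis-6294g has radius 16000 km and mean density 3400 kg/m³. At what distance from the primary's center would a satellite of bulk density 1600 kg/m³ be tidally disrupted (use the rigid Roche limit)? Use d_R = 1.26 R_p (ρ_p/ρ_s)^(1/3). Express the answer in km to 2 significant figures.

d_R = 1.26 × 16000 km × (3400/1600)^(1/3)
    = 26000 km

26000 km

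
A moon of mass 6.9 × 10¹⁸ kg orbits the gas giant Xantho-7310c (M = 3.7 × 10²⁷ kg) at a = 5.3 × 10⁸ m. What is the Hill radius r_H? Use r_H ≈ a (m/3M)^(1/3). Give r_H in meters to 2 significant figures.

4.5 × 10⁵ m

r_H ≈ a (m/3M)^(1/3)
    = (5.3 × 10⁸) × (6.9 × 10¹⁸ / (3 × 3.7 × 10²⁷))^(1/3)
    = 4.5 × 10⁵ m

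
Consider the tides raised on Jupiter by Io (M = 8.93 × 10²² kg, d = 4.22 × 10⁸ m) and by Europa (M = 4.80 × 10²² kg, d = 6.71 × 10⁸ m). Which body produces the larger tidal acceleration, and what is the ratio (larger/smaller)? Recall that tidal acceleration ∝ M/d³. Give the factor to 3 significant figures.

Io, by a factor of ≈ 7.48

Compare M/d³ for the two perturbers:
Io: (8.93 × 10²²) / (4.22 × 10⁸)³ = 1.188 × 10⁻³
Europa: (4.80 × 10²²) / (6.71 × 10⁸)³ = 1.589 × 10⁻⁴
Ratio (larger/smaller) = 7.48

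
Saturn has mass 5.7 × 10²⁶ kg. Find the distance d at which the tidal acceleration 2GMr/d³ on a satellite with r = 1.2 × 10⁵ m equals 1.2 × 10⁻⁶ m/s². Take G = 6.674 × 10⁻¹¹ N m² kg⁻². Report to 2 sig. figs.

2.0 × 10⁹ m

2GMr/d³ = a_tidal  ⇒  d = (2GMr / a_tidal)^(1/3)
d = (2 × 6.674×10⁻¹¹ × (5.7 × 10²⁶) × (1.2 × 10⁵) / (1.2 × 10⁻⁶))^(1/3)
  = 2.0 × 10⁹ m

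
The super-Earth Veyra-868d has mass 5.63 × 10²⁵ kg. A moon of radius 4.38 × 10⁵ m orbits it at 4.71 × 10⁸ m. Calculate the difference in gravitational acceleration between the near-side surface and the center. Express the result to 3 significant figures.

3.15 × 10⁻⁵ m/s²

Since r ≪ d, expand the inverse-square field across one radius to get the leading 2GMr/d³ term.
Δg = 2GMr/d³
   = 2 × (6.674 × 10⁻¹¹) × (5.63 × 10²⁵) × (4.38 × 10⁵) / (4.71 × 10⁸)³
   = 3.15 × 10⁻⁵ m/s²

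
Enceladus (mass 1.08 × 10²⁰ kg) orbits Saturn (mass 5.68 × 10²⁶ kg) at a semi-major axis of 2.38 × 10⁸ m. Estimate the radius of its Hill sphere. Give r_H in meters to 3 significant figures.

r_H ≈ a (m/3M)^(1/3)
    = (2.38 × 10⁸) × (1.08 × 10²⁰ / (3 × 5.68 × 10²⁶))^(1/3)
    = 9.49 × 10⁵ m

9.49 × 10⁵ m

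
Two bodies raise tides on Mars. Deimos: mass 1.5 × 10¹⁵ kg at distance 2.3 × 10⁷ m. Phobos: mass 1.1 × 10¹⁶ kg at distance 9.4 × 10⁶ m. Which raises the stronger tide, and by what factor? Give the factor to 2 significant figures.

Phobos, by a factor of ≈ 110

Tidal stretch scales as M/d³; compute that for each body.
Deimos: (1.5 × 10¹⁵) / (2.3 × 10⁷)³ = 1.233 × 10⁻⁷
Phobos: (1.1 × 10¹⁶) / (9.4 × 10⁶)³ = 1.324 × 10⁻⁵
Ratio (larger/smaller) = 110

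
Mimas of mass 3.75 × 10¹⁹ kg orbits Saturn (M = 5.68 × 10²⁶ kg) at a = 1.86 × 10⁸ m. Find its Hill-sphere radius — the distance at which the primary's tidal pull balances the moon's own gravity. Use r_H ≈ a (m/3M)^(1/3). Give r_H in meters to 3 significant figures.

r_H ≈ a (m/3M)^(1/3)
    = (1.86 × 10⁸) × (3.75 × 10¹⁹ / (3 × 5.68 × 10²⁶))^(1/3)
    = 5.21 × 10⁵ m

5.21 × 10⁵ m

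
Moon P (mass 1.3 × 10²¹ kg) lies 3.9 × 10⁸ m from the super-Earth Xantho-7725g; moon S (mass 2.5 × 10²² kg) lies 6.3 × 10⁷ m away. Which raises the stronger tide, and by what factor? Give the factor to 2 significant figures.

Tidal acceleration ∝ M/d³, so compare M/d³ for each.
Moon P: (1.3 × 10²¹) / (3.9 × 10⁸)³ = 2.192 × 10⁻⁵
Moon S: (2.5 × 10²²) / (6.3 × 10⁷)³ = 9.998 × 10⁻²
Ratio (larger/smaller) = 4600

Moon S, by a factor of ≈ 4600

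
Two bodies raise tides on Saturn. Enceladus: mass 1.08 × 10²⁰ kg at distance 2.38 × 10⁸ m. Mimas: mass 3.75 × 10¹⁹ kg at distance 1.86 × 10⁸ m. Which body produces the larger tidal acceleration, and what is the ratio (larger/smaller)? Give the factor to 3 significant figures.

The tide-raising term goes as M/d³ (the gradient of a 1/d² field).
Enceladus: (1.08 × 10²⁰) / (2.38 × 10⁸)³ = 8.011 × 10⁻⁶
Mimas: (3.75 × 10¹⁹) / (1.86 × 10⁸)³ = 5.828 × 10⁻⁶
Ratio (larger/smaller) = 1.37

Enceladus, by a factor of ≈ 1.37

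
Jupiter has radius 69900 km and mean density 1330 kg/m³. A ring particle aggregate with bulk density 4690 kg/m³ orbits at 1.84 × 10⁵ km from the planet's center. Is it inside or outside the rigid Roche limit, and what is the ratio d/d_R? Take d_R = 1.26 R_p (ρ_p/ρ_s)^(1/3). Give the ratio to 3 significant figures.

d_R = 1.26 × (69900 km) × (1330/4690)^(1/3) = 57860 km
d/d_R = (1.84 × 10⁵) / (57860) = 3.18
Since d/d_R > 1, the body is outside the Roche limit.

outside; d/d_R ≈ 3.18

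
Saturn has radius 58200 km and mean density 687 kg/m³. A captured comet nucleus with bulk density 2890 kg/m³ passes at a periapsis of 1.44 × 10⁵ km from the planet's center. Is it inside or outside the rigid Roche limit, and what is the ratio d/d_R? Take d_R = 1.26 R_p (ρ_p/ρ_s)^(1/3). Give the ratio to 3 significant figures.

outside; d/d_R ≈ 3.17

d_R = 1.26 × (58200 km) × (687/2890)^(1/3) = 45430 km
d/d_R = (1.44 × 10⁵) / (45430) = 3.17
Since d/d_R > 1, the body is outside the Roche limit.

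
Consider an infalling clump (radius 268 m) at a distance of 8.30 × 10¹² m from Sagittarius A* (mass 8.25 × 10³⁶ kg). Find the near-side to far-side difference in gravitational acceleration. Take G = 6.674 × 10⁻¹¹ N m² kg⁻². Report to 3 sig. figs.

a_tidal = 4GMr/d³
        = 4 × (6.674 × 10⁻¹¹) × (8.25 × 10³⁶) × (268) / (8.30 × 10¹²)³
        = 1.03 × 10⁻⁹ m/s²

1.03 × 10⁻⁹ m/s²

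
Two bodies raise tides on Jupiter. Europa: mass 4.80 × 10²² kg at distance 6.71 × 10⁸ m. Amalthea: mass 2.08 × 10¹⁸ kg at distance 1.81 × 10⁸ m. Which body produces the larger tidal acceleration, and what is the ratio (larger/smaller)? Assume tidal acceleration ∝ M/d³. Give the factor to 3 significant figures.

Tidal stretch scales as M/d³; compute that for each body.
Europa: (4.80 × 10²²) / (6.71 × 10⁸)³ = 1.589 × 10⁻⁴
Amalthea: (2.08 × 10¹⁸) / (1.81 × 10⁸)³ = 3.508 × 10⁻⁷
Ratio (larger/smaller) = 453

Europa, by a factor of ≈ 453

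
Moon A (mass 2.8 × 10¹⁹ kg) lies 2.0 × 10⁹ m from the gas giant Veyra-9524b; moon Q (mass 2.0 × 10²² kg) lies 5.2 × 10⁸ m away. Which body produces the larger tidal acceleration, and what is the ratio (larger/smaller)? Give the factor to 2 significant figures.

Moon Q, by a factor of ≈ 41000

The tide-raising term goes as M/d³ (the gradient of a 1/d² field).
Moon A: (2.8 × 10¹⁹) / (2.0 × 10⁹)³ = 3.500 × 10⁻⁹
Moon Q: (2.0 × 10²²) / (5.2 × 10⁸)³ = 1.422 × 10⁻⁴
Ratio (larger/smaller) = 41000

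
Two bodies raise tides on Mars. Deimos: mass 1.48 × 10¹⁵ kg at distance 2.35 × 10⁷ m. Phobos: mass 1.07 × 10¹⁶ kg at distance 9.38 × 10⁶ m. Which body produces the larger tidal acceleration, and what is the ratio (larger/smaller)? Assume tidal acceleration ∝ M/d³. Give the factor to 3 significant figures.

Tidal stretch scales as M/d³; compute that for each body.
Deimos: (1.48 × 10¹⁵) / (2.35 × 10⁷)³ = 1.140 × 10⁻⁷
Phobos: (1.07 × 10¹⁶) / (9.38 × 10⁶)³ = 1.297 × 10⁻⁵
Ratio (larger/smaller) = 114

Phobos, by a factor of ≈ 114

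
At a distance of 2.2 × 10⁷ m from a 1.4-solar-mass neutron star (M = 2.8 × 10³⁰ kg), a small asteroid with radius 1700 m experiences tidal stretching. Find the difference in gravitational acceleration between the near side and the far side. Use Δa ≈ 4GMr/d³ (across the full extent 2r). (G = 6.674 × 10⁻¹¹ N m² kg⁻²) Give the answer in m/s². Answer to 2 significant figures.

Δg = 4GMr/d³
   = 4 × (6.674 × 10⁻¹¹) × (2.8 × 10³⁰) × (1700) / (2.2 × 10⁷)³
   = 1.2 × 10² m/s²

1.2 × 10² m/s²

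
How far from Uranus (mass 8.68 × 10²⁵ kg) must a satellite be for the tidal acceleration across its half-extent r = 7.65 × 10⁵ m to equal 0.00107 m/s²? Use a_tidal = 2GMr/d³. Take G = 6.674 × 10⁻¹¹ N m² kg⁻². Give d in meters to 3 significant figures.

2GMr/d³ = a_tidal  ⇒  d = (2GMr / a_tidal)^(1/3)
d = (2 × 6.674×10⁻¹¹ × (8.68 × 10²⁵) × (7.65 × 10⁵) / (0.00107))^(1/3)
  = 2.02 × 10⁸ m

2.02 × 10⁸ m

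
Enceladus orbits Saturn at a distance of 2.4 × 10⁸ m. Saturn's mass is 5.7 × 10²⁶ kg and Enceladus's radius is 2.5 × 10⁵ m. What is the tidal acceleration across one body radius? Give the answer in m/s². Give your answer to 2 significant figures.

Δa = 2GMr/d³
   = 2 × (6.674 × 10⁻¹¹) × (5.7 × 10²⁶) × (2.5 × 10⁵) / (2.4 × 10⁸)³
   = 1.4 × 10⁻³ m/s²

1.4 × 10⁻³ m/s²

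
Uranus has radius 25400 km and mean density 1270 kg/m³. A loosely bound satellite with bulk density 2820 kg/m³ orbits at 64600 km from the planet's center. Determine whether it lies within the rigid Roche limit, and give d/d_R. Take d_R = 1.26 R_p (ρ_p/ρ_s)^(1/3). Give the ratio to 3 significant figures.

outside; d/d_R ≈ 2.63

d_R = 1.26 × (25400 km) × (1270/2820)^(1/3) = 24530 km
d/d_R = (64600) / (24530) = 2.63
Since d/d_R > 1, the body is outside the Roche limit.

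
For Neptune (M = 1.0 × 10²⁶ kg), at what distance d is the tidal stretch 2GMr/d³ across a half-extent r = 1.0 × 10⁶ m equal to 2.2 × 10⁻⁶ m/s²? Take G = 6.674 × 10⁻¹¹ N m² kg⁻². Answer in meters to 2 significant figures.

1.8 × 10⁹ m

2GMr/d³ = a_tidal  ⇒  d = (2GMr / a_tidal)^(1/3)
d = (2 × 6.674×10⁻¹¹ × (1.0 × 10²⁶) × (1.0 × 10⁶) / (2.2 × 10⁻⁶))^(1/3)
  = 1.8 × 10⁹ m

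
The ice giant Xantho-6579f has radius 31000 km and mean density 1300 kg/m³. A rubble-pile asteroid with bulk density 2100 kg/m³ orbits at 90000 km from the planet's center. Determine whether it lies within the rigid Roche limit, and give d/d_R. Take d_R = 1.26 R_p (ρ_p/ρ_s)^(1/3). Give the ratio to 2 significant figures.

d_R = 1.26 × (31000 km) × (1300/2100)^(1/3) = 33290 km
d/d_R = (90000) / (33290) = 2.7
Since d/d_R > 1, the body is outside the Roche limit.

outside; d/d_R ≈ 2.7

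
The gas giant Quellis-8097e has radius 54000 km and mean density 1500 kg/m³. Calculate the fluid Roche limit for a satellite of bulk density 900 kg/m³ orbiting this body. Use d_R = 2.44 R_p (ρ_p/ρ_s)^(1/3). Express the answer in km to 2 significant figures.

1.6 × 10⁵ km

d_R = 2.44 × 54000 km × (1500/900)^(1/3)
    = 1.6 × 10⁵ km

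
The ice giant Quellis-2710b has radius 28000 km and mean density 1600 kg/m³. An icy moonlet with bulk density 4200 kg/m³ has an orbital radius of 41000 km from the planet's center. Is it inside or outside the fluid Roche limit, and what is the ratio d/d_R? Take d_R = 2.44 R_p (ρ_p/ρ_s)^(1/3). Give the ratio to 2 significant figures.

d_R = 2.44 × (28000 km) × (1600/4200)^(1/3) = 49530 km
d/d_R = (41000) / (49530) = 0.83
Since d/d_R < 1, the body is inside the Roche limit.

inside; d/d_R ≈ 0.83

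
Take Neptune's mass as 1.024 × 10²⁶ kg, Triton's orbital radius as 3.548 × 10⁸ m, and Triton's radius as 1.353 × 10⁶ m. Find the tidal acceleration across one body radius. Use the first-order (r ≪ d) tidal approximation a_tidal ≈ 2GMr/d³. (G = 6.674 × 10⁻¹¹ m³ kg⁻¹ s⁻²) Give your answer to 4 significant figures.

Δg = 2GMr/d³
   = 2 × (6.674 × 10⁻¹¹) × (1.024 × 10²⁶) × (1.353 × 10⁶) / (3.548 × 10⁸)³
   = 4.141 × 10⁻⁴ m/s²

4.141 × 10⁻⁴ m/s²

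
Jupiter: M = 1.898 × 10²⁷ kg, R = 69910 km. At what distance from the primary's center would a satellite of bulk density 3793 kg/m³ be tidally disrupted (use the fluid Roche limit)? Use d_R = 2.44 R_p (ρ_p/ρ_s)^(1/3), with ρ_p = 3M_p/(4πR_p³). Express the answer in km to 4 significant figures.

1.202 × 10⁵ km

ρ_p = 3M_p/(4πR_p³) = 3 × (1.898 × 10²⁷) / (4π × (6.991 × 10⁷ m)³) = 1326 kg/m³
d_R = 2.44 × 69910 km × (1326/3793)^(1/3)
    = 1.202 × 10⁵ km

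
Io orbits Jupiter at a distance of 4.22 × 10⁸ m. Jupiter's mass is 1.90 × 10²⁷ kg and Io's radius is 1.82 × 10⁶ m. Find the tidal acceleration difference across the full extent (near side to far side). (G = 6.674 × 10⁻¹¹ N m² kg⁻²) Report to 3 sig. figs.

1.23 × 10⁻² m/s²

a_tidal = 4GMr/d³
        = 4 × (6.674 × 10⁻¹¹) × (1.90 × 10²⁷) × (1.82 × 10⁶) / (4.22 × 10⁸)³
        = 1.23 × 10⁻² m/s²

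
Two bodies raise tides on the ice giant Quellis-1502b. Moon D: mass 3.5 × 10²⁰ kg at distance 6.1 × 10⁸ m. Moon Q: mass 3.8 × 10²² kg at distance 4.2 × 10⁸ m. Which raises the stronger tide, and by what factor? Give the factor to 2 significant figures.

Moon Q, by a factor of ≈ 330

Tidal stretch scales as M/d³; compute that for each body.
Moon D: (3.5 × 10²⁰) / (6.1 × 10⁸)³ = 1.542 × 10⁻⁶
Moon Q: (3.8 × 10²²) / (4.2 × 10⁸)³ = 5.129 × 10⁻⁴
Ratio (larger/smaller) = 330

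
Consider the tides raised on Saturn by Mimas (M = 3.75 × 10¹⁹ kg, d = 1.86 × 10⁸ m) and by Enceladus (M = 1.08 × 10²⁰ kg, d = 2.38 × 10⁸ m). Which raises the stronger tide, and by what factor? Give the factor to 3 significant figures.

Enceladus, by a factor of ≈ 1.37

Compare M/d³ for the two perturbers:
Mimas: (3.75 × 10¹⁹) / (1.86 × 10⁸)³ = 5.828 × 10⁻⁶
Enceladus: (1.08 × 10²⁰) / (2.38 × 10⁸)³ = 8.011 × 10⁻⁶
Ratio (larger/smaller) = 1.37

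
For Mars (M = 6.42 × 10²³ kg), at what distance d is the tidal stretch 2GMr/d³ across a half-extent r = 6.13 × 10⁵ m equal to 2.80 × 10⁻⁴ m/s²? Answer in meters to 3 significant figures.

2GMr/d³ = a_tidal  ⇒  d = (2GMr / a_tidal)^(1/3)
d = (2 × 6.674×10⁻¹¹ × (6.42 × 10²³) × (6.13 × 10⁵) / (2.80 × 10⁻⁴))^(1/3)
  = 5.72 × 10⁷ m

5.72 × 10⁷ m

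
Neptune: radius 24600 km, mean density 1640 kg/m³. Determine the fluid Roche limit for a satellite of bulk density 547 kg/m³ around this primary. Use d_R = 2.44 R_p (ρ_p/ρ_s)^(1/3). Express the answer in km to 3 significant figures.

86600 km

d_R = 2.44 × 24600 km × (1640/547)^(1/3)
    = 86600 km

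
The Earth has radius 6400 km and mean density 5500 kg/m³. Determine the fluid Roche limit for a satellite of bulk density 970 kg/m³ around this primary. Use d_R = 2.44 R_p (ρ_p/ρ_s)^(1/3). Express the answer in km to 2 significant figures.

28000 km

d_R = 2.44 × 6400 km × (5500/970)^(1/3)
    = 28000 km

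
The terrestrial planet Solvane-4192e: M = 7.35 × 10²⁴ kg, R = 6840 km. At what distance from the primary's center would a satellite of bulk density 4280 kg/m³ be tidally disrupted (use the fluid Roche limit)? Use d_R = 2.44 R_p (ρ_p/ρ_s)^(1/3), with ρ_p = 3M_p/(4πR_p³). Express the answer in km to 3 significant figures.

ρ_p = 3M_p/(4πR_p³) = 3 × (7.35 × 10²⁴) / (4π × (6.84 × 10⁶ m)³) = 5480 kg/m³
d_R = 2.44 × 6840 km × (5480/4280)^(1/3)
    = 18100 km

18100 km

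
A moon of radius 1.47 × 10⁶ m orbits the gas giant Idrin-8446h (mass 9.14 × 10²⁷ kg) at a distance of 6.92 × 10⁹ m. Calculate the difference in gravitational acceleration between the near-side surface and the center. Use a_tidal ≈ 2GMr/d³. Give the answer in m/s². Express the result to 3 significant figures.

5.41 × 10⁻⁶ m/s²

a_tidal = 2GMr/d³
        = 2 × (6.674 × 10⁻¹¹) × (9.14 × 10²⁷) × (1.47 × 10⁶) / (6.92 × 10⁹)³
        = 5.41 × 10⁻⁶ m/s²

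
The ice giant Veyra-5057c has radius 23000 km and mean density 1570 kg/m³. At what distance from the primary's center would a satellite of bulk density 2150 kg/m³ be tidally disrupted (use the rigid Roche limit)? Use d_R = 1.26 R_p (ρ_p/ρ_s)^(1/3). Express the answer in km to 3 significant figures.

d_R = 1.26 × 23000 km × (1570/2150)^(1/3)
    = 26100 km

26100 km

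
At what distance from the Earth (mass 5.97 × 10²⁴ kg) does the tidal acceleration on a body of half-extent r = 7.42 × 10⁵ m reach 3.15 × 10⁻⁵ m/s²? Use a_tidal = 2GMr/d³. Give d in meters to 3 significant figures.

2.66 × 10⁸ m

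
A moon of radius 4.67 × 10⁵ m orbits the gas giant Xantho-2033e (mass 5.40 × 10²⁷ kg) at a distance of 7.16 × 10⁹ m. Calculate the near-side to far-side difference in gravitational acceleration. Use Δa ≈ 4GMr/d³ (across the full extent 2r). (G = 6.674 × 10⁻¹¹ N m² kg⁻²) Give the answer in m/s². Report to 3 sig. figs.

The field gradient is 2GM/d³; across the full diameter 2r the difference is 4GMr/d³.
Δg = 4GMr/d³
   = 4 × (6.674 × 10⁻¹¹) × (5.40 × 10²⁷) × (4.67 × 10⁵) / (7.16 × 10⁹)³
   = 1.83 × 10⁻⁶ m/s²

1.83 × 10⁻⁶ m/s²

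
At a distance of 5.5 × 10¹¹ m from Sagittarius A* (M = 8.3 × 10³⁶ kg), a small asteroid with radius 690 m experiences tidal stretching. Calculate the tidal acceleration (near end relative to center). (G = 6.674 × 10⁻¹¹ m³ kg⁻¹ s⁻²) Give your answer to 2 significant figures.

4.6 × 10⁻⁶ m/s²

Δg = 2GMr/d³
   = 2 × (6.674 × 10⁻¹¹) × (8.3 × 10³⁶) × (690) / (5.5 × 10¹¹)³
   = 4.6 × 10⁻⁶ m/s²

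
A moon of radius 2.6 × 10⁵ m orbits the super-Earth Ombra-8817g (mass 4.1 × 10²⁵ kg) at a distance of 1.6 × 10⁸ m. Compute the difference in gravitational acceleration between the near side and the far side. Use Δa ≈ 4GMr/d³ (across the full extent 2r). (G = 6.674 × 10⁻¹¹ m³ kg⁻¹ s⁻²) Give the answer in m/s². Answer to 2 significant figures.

Δg = 4GMr/d³
   = 4 × (6.674 × 10⁻¹¹) × (4.1 × 10²⁵) × (2.6 × 10⁵) / (1.6 × 10⁸)³
   = 6.9 × 10⁻⁴ m/s²

6.9 × 10⁻⁴ m/s²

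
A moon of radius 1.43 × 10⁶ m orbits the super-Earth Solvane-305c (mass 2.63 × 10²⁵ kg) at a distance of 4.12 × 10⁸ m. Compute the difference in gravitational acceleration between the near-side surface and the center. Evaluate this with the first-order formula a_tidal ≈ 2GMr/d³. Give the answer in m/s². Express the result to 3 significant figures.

7.18 × 10⁻⁵ m/s²

Δg = 2GMr/d³
   = 2 × (6.674 × 10⁻¹¹) × (2.63 × 10²⁵) × (1.43 × 10⁶) / (4.12 × 10⁸)³
   = 7.18 × 10⁻⁵ m/s²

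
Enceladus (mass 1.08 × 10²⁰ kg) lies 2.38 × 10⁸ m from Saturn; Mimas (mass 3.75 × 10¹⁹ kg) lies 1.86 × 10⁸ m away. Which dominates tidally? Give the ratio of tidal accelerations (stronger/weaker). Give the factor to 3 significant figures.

The tide-raising term goes as M/d³ (the gradient of a 1/d² field).
Enceladus: (1.08 × 10²⁰) / (2.38 × 10⁸)³ = 8.011 × 10⁻⁶
Mimas: (3.75 × 10¹⁹) / (1.86 × 10⁸)³ = 5.828 × 10⁻⁶
Ratio (larger/smaller) = 1.37

Enceladus, by a factor of ≈ 1.37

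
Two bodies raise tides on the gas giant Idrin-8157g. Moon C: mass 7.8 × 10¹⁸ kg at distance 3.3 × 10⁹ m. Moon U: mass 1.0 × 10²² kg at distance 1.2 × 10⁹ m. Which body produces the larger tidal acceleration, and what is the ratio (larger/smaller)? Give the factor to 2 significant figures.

The tide-raising term goes as M/d³ (the gradient of a 1/d² field).
Moon C: (7.8 × 10¹⁸) / (3.3 × 10⁹)³ = 2.170 × 10⁻¹⁰
Moon U: (1.0 × 10²²) / (1.2 × 10⁹)³ = 5.787 × 10⁻⁶
Ratio (larger/smaller) = 27000

Moon U, by a factor of ≈ 27000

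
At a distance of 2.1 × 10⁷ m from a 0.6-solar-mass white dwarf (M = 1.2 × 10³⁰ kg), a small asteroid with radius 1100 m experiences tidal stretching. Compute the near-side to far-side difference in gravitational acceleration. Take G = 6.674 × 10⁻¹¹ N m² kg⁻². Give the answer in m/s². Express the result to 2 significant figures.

3.8 × 10¹ m/s²

Δg = 4GMr/d³
   = 4 × (6.674 × 10⁻¹¹) × (1.2 × 10³⁰) × (1100) / (2.1 × 10⁷)³
   = 3.8 × 10¹ m/s²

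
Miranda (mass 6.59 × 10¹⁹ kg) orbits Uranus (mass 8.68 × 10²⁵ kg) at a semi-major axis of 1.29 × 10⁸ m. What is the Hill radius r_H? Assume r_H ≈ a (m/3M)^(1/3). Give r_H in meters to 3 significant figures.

8.16 × 10⁵ m

r_H ≈ a (m/3M)^(1/3)
    = (1.29 × 10⁸) × (6.59 × 10¹⁹ / (3 × 8.68 × 10²⁵))^(1/3)
    = 8.16 × 10⁵ m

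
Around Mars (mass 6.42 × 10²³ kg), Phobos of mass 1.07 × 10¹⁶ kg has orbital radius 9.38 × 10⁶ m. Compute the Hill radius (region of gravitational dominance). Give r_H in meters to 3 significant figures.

r_H ≈ a (m/3M)^(1/3)
    = (9.38 × 10⁶) × (1.07 × 10¹⁶ / (3 × 6.42 × 10²³))^(1/3)
    = 1.66 × 10⁴ m

1.66 × 10⁴ m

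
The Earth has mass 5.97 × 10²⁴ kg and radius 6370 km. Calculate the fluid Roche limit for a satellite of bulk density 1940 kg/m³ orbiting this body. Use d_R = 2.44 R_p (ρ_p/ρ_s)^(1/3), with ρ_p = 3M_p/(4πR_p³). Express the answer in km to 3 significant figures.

22000 km

ρ_p = 3M_p/(4πR_p³) = 3 × (5.97 × 10²⁴) / (4π × (6.37 × 10⁶ m)³) = 5510 kg/m³
d_R = 2.44 × 6370 km × (5510/1940)^(1/3)
    = 22000 km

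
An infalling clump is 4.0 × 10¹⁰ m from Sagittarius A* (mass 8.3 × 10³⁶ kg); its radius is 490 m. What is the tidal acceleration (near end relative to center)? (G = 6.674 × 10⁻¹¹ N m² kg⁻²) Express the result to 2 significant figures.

8.5 × 10⁻³ m/s²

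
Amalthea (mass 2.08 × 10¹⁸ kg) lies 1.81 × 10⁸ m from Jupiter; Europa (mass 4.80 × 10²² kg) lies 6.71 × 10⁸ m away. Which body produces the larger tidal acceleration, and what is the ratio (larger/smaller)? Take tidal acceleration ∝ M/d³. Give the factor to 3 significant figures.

Compare M/d³ for the two perturbers:
Amalthea: (2.08 × 10¹⁸) / (1.81 × 10⁸)³ = 3.508 × 10⁻⁷
Europa: (4.80 × 10²²) / (6.71 × 10⁸)³ = 1.589 × 10⁻⁴
Ratio (larger/smaller) = 453

Europa, by a factor of ≈ 453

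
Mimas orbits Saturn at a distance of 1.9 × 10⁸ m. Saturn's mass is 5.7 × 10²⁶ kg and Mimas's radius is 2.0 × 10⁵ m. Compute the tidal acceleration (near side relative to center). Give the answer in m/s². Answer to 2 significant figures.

a_tidal = 2GMr/d³
        = 2 × (6.674 × 10⁻¹¹) × (5.7 × 10²⁶) × (2.0 × 10⁵) / (1.9 × 10⁸)³
        = 2.2 × 10⁻³ m/s²

2.2 × 10⁻³ m/s²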